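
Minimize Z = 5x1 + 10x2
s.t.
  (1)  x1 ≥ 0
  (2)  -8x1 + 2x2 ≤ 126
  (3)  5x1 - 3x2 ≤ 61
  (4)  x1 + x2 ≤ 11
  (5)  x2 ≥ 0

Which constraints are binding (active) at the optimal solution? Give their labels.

Vertices and Z = 5x1 + 10x2:
  (0, 11) → Z = 110
  (0, 0) → Z = 0
  (11, 0) → Z = 55

The minimum is at (0, 0). Substituting into each constraint, equality holds for (1) and (5); the remaining constraints have slack.

(1) and (5)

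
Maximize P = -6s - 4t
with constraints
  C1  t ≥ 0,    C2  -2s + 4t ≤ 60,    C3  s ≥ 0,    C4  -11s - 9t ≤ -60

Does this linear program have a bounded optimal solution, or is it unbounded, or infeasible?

Feasible corners and P = -6s - 4t:
  (60/11, 0) → P = -360/11
  (0, 15) → P = -60
  (0, 20/3) → P = -80/3
The feasible region has finitely many vertices and no improving ray; the maximum is -80/3 at (0, 20/3).

bounded optimum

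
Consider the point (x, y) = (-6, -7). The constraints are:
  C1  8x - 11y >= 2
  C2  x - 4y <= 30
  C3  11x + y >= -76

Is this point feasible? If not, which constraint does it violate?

C1: 29 ≥ 2 ✓
C2: 22 ≤ 30 ✓
C3: -73 ≥ -76 ✓

feasible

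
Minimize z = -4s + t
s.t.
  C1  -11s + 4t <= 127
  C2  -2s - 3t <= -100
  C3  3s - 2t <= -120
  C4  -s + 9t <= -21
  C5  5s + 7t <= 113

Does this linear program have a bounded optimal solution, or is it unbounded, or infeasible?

The boundaries -s + 9t = -21 and 5s + 7t = 113 meet at (291/13, 2/13), but that point violates -2s - 3t ≤ -100. Every candidate vertex is excluded by some other constraint, so the feasible region is empty.

infeasible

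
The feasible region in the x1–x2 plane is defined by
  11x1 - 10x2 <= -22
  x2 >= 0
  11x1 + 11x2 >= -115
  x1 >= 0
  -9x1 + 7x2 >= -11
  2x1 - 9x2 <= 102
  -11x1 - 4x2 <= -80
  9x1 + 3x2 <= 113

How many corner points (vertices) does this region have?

4

The feasible vertices (each the meet of two boundaries and inside every other half-plane) are:
  (356/77, 51/7)
  (1064/123, 1441/123)
  (0, 20)
  (0, 113/3)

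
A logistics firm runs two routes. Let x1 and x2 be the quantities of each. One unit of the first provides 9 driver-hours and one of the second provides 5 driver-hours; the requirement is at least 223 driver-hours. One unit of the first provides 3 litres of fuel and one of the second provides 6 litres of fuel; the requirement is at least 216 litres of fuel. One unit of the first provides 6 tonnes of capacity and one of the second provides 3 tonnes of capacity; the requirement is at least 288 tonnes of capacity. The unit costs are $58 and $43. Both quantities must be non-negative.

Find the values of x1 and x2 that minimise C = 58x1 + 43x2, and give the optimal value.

Extreme points and C = 58x1 + 43x2:
  (0, 96) → C = 4128
  (72, 0) → C = 4176
  (40, 16) → C = 3008
The feasible region is unbounded (it extends along (0, 1), (1, 0)), but C strictly increases along every unbounded feasible direction, so there is no improving ray and the minimum is attained at a vertex.

x1 = 40, x2 = 16, minimum C = 3008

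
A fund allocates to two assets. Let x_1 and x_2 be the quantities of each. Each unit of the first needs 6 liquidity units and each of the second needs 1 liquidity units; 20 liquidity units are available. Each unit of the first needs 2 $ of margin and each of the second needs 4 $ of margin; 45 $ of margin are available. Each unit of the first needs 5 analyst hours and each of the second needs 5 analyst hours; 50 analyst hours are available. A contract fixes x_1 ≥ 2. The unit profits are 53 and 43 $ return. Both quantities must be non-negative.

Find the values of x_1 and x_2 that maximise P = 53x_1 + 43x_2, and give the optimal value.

x_1 = 2, x_2 = 8, maximum P = 450

At the optimal vertex, 6x_1 + x_2 = 20 and 5x_1 + 5x_2 = 50.
Solving simultaneously gives x_1 = 2, x_2 = 8.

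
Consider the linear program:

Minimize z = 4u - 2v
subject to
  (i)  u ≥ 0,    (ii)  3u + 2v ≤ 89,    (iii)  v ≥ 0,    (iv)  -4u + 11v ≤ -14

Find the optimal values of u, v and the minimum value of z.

Corner points and z = 4u - 2v:
  (89/3, 0) → z = 356/3
  (1007/41, 314/41) → z = 3400/41
  (7/2, 0) → z = 14

At the optimal vertex, v = 0 and -4u + 11v = -14.
Solving simultaneously gives u = 7/2, v = 0.

u = 7/2, v = 0, minimum z = 14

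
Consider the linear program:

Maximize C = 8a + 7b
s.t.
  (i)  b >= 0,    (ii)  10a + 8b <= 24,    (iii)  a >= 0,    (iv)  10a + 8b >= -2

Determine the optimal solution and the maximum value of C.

a = 0, b = 3, maximum C = 21

The optimum lies where 10a + 8b = 24 and a = 0.
Solving simultaneously gives a = 0, b = 3.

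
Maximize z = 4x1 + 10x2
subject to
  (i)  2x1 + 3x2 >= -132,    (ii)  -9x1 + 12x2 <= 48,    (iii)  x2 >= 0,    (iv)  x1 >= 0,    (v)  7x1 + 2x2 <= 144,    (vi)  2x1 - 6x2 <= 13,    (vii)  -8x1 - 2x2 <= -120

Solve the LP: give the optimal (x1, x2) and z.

Feasible corners and z = 4x1 + 10x2:
  (16, 16) → z = 224
  (224/19, 244/19) → z = 3336/19
  (445/23, 197/46) → z = 2765/23
  (373/26, 34/13) → z = 1086/13

The optimum lies where -9x1 + 12x2 = 48 and 7x1 + 2x2 = 144.
Solving simultaneously gives x1 = 16, x2 = 16.

x1 = 16, x2 = 16, maximum z = 224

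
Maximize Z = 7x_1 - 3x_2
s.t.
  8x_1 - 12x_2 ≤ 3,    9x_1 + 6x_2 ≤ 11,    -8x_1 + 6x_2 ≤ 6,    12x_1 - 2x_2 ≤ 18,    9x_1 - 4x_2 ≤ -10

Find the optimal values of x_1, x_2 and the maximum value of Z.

The optimum lies where -8x_1 + 6x_2 = 6 and 9x_1 - 4x_2 = -10.
Solving simultaneously gives x_1 = -18/11, x_2 = -13/11.

x_1 = -18/11, x_2 = -13/11, maximum Z = -87/11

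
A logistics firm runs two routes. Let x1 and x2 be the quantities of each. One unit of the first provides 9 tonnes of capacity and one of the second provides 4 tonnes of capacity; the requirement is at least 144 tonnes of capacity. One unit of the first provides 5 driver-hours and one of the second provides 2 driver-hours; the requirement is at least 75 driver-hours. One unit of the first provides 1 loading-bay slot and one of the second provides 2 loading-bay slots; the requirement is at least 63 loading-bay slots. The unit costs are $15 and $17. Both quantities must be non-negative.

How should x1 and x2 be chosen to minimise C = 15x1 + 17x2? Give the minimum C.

Feasible corners and C = 15x1 + 17x2:
  (0, 75/2) → C = 1275/2
  (63, 0) → C = 945
  (3, 30) → C = 555
The feasible region is unbounded (it extends along (0, 1), (1, 0)), but C strictly increases along every unbounded feasible direction, so there is no improving ray and the minimum is attained at a vertex.

x1 = 3, x2 = 30, minimum C = 555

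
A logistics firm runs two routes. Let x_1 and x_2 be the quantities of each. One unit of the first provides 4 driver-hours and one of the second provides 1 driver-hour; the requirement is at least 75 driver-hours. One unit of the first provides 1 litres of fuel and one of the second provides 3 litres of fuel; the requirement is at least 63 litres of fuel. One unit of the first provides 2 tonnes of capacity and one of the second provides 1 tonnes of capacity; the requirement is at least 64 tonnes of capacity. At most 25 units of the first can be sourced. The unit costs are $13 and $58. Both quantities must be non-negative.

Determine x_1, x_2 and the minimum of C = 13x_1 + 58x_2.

Extreme points and C = 13x_1 + 58x_2:
  (0, 75) → C = 4350
  (11/2, 53) → C = 6291/2
  (25, 14) → C = 1137
The feasible region is unbounded (it extends along (0, 1)), but C strictly increases along every unbounded feasible direction, so there is no improving ray and the minimum is attained at a vertex.

At the optimal vertex, 2x_1 + x_2 = 64 and x_1 = 25.
Solving simultaneously gives x_1 = 25, x_2 = 14.

x_1 = 25, x_2 = 14, minimum C = 1137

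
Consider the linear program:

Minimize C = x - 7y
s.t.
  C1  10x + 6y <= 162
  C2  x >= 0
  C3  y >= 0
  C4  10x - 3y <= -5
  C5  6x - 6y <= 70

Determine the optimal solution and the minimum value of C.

x = 0, y = 27, minimum C = -189

Corner points and C = x - 7y:
  (0, 27) → C = -189
  (76/15, 167/9) → C = -5617/45
  (0, 5/3) → C = -35/3

The optimum lies where 10x + 6y = 162 and x = 0.
Solving simultaneously gives x = 0, y = 27.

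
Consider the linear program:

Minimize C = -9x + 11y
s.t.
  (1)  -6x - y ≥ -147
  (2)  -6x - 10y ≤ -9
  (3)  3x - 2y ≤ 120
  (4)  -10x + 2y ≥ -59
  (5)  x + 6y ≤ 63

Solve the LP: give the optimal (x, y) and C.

x = 38/7, y = -33/14, minimum C = -1047/14

Extreme points and C = -9x + 11y:
  (38/7, -33/14) → C = -1047/14
  (-288/13, 369/26) → C = 711/2
  (240/31, 571/62) → C = 1961/62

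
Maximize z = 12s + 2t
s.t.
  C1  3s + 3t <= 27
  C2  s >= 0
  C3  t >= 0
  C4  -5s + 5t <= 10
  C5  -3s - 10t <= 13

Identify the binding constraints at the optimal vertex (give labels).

C1 and C3

Extreme points and z = 12s + 2t:
  (9, 0) → z = 108
  (7/2, 11/2) → z = 53
  (0, 0) → z = 0
  (0, 2) → z = 4

The maximum is at (9, 0). Substituting into each constraint, equality holds for C1 and C3; the remaining constraints have slack.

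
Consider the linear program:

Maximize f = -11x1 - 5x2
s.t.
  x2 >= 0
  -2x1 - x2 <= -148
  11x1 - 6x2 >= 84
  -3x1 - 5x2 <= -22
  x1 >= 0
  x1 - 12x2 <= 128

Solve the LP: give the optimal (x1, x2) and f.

x1 = 972/23, x2 = 1460/23, maximum f = -17992/23

The feasible region is unbounded (it extends along (12, 1), (6, 11)), but f strictly decreases along every unbounded feasible direction, so there is no improving ray and the maximum is attained at a vertex.

At the optimal vertex, -2x1 - x2 = -148 and 11x1 - 6x2 = 84.
Solving simultaneously gives x1 = 972/23, x2 = 1460/23.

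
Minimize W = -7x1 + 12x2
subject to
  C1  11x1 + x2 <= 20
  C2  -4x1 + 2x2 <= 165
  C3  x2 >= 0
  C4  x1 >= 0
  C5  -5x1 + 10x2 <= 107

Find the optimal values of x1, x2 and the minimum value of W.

x1 = 20/11, x2 = 0, minimum W = -140/11

Corner points and W = -7x1 + 12x2:
  (20/11, 0) → W = -140/11
  (93/115, 1277/115) → W = 14673/115
  (0, 0) → W = 0
  (0, 107/10) → W = 642/5

At the optimal vertex, 11x1 + x2 = 20 and x2 = 0.
Solving simultaneously gives x1 = 20/11, x2 = 0.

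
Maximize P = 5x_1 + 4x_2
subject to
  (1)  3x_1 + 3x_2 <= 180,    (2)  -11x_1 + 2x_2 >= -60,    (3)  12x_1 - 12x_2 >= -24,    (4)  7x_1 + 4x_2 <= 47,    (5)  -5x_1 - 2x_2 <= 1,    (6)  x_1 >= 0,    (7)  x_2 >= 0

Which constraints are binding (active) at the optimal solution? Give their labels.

Vertices and P = 5x_1 + 4x_2:
  (167/29, 97/58) → P = 1029/29
  (60/11, 0) → P = 300/11
  (39/11, 61/11) → P = 439/11
  (0, 2) → P = 8
  (0, 0) → P = 0

The maximum is at (39/11, 61/11). Substituting into each constraint, equality holds for (3) and (4); the remaining constraints have slack.

(3) and (4)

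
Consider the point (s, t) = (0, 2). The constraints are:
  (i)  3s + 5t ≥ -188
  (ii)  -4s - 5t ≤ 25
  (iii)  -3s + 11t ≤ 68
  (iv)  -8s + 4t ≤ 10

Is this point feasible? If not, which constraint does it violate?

feasible

(i): 10 ≥ -188 ✓
(ii): -10 ≤ 25 ✓
(iii): 22 ≤ 68 ✓
(iv): 8 ≤ 10 ✓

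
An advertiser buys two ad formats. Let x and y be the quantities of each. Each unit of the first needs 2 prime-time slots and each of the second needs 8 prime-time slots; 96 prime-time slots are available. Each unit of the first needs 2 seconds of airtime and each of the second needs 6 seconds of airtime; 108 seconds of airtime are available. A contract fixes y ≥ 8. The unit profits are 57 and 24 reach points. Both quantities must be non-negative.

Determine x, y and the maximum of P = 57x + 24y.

x = 16, y = 8, maximum P = 1104

Extreme points and P = 57x + 24y:
  (0, 12) → P = 288
  (0, 8) → P = 192
  (16, 8) → P = 1104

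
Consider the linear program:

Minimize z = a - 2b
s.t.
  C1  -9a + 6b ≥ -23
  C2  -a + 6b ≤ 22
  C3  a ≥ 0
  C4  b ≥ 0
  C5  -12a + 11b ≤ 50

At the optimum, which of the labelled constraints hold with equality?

Corner points and z = a - 2b:
  (45/8, 221/48) → z = -43/12
  (23/9, 0) → z = 23/9
  (0, 11/3) → z = -22/3
  (0, 0) → z = 0

The minimum is at (0, 11/3). Substituting into each constraint, equality holds for C2 and C3; the remaining constraints have slack.

C2 and C3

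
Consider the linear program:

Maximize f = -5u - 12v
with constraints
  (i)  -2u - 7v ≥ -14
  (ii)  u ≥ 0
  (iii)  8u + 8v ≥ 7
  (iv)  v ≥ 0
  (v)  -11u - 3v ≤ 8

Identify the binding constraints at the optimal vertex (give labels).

Feasible corners and f = -5u - 12v:
  (0, 2) → f = -24
  (7, 0) → f = -35
  (0, 7/8) → f = -21/2
  (7/8, 0) → f = -35/8

The maximum is at (7/8, 0). Substituting into each constraint, equality holds for (iii) and (iv); the remaining constraints have slack.

(iii) and (iv)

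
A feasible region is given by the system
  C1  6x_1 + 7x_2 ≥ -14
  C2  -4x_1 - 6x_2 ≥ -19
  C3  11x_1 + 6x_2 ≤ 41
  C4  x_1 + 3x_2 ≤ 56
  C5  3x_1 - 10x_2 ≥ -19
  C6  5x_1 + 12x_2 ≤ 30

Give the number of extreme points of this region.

Intersecting each pair of boundary lines and keeping only the points that satisfy every inequality leaves:
  (371/41, -400/41)
  (-91/27, 8/9)
  (22/7, 15/14)
  (8/3, 25/18)
  (36/43, 185/86)

5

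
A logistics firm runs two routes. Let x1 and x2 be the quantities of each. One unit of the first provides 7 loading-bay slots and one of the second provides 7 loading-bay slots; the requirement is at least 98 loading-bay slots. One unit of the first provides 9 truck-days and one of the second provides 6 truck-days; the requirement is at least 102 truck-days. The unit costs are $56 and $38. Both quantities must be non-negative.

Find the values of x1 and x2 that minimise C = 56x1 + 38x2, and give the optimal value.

x1 = 6, x2 = 8, minimum C = 640

Feasible corners and C = 56x1 + 38x2:
  (0, 17) → C = 646
  (14, 0) → C = 784
  (6, 8) → C = 640
The feasible region is unbounded (it extends along (0, 1), (1, 0)), but C strictly increases along every unbounded feasible direction, so there is no improving ray and the minimum is attained at a vertex.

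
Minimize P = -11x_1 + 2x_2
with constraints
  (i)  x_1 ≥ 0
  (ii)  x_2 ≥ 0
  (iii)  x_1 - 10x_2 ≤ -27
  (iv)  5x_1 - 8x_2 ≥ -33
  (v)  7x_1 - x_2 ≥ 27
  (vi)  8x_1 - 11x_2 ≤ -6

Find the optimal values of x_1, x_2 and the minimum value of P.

x_1 = 35, x_2 = 26, minimum P = -333

Feasible corners and P = -11x_1 + 2x_2:
  (83/17, 122/17) → P = -669/17
  (35, 26) → P = -333
  (101/23, 86/23) → P = -939/23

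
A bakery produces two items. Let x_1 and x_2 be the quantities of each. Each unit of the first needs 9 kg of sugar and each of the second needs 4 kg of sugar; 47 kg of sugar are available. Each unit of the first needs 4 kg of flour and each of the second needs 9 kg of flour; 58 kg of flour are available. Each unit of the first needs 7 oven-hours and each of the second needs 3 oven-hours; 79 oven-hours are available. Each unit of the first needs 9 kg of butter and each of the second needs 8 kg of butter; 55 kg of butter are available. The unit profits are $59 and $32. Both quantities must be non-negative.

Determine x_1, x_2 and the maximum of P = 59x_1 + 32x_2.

x_1 = 13/3, x_2 = 2, maximum P = 959/3

Corner points and P = 59x_1 + 32x_2:
  (0, 0) → P = 0
  (0, 58/9) → P = 1856/9
  (47/9, 0) → P = 2773/9
  (13/3, 2) → P = 959/3
  (31/49, 302/49) → P = 11493/49

The optimum lies where 9x_1 + 4x_2 = 47 and 9x_1 + 8x_2 = 55.
Solving simultaneously gives x_1 = 13/3, x_2 = 2.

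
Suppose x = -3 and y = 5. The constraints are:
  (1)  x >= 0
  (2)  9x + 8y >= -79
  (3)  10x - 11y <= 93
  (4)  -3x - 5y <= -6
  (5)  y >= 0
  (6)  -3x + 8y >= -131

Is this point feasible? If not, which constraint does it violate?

not feasible — violates (1)

Constraint (1): x = -3, which is not ≥ 0. All other constraints are satisfied.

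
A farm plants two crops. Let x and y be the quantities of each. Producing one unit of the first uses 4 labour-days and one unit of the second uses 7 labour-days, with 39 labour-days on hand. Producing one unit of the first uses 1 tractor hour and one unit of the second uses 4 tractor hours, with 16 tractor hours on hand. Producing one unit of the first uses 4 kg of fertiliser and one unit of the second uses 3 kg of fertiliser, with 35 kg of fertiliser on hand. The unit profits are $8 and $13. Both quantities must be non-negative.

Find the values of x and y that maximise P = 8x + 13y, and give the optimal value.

Feasible corners and P = 8x + 13y:
  (0, 0) → P = 0
  (0, 4) → P = 52
  (35/4, 0) → P = 70
  (44/9, 25/9) → P = 677/9
  (8, 1) → P = 77

The optimum lies where 4x + 7y = 39 and 4x + 3y = 35.
Solving simultaneously gives x = 8, y = 1.

x = 8, y = 1, maximum P = 77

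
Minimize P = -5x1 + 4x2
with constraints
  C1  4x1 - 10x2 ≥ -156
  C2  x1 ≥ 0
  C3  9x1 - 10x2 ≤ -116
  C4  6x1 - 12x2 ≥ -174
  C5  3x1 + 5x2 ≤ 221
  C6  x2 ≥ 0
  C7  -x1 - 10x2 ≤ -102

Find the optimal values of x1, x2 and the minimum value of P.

x1 = 29/4, x2 = 145/8, minimum P = 145/4

At the optimal vertex, 9x1 - 10x2 = -116 and 6x1 - 12x2 = -174.
Solving simultaneously gives x1 = 29/4, x2 = 145/8.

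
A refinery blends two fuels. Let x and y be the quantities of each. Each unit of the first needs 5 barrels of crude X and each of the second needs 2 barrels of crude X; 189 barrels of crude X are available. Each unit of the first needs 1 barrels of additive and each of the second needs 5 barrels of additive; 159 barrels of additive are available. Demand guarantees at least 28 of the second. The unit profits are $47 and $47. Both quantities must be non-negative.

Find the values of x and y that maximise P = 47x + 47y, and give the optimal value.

x = 19, y = 28, maximum P = 2209

Extreme points and P = 47x + 47y:
  (0, 159/5) → P = 7473/5
  (0, 28) → P = 1316
  (19, 28) → P = 2209

The optimum lies where x + 5y = 159 and y = 28.
Solving simultaneously gives x = 19, y = 28.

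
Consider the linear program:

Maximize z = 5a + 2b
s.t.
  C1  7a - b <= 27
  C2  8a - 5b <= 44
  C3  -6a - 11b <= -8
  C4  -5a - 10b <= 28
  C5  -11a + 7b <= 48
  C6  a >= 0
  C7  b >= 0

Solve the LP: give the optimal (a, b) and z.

a = 237/38, b = 633/38, maximum z = 129/2

Extreme points and z = 5a + 2b:
  (237/38, 633/38) → z = 129/2
  (27/7, 0) → z = 135/7
  (0, 8/11) → z = 16/11
  (4/3, 0) → z = 20/3
  (0, 48/7) → z = 96/7

The optimum lies where 7a - b = 27 and -11a + 7b = 48.
Solving simultaneously gives a = 237/38, b = 633/38.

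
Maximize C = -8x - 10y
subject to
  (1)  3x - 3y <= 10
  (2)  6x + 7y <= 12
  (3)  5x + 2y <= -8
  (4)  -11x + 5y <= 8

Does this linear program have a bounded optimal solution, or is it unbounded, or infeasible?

Extreme points and C = -8x - 10y:
  (-4/21, -74/21) → C = 772/21
  (-37/9, -67/9) → C = 322/3
  (-56/47, -48/47) → C = 928/47
The feasible region has finitely many vertices and no improving ray; the maximum is 322/3 at (-37/9, -67/9).

bounded optimum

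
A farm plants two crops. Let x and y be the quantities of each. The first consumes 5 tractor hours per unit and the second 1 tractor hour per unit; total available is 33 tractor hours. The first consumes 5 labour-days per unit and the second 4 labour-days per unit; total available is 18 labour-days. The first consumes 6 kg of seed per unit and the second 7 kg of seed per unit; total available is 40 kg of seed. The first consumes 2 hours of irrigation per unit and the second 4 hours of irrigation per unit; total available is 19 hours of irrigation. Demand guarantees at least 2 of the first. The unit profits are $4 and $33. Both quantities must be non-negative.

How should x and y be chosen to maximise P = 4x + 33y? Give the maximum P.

Extreme points and P = 4x + 33y:
  (18/5, 0) → P = 72/5
  (2, 0) → P = 8
  (2, 2) → P = 74

The binding constraints are 5x + 4y = 18 and x = 2.
Solving simultaneously gives x = 2, y = 2.

x = 2, y = 2, maximum P = 74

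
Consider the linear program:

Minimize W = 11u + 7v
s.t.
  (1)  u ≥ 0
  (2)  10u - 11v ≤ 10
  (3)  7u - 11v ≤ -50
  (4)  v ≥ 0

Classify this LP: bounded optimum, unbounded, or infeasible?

bounded optimum

Corner points and W = 11u + 7v:
  (0, 50/11) → W = 350/11
  (20, 190/11) → W = 3750/11
The feasible region has finitely many vertices and no improving ray; the minimum is 350/11 at (0, 50/11).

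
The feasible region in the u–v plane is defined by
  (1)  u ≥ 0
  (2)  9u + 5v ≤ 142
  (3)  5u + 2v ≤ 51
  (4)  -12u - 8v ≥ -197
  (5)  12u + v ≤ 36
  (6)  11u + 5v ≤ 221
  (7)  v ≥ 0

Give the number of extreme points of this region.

5

The feasible vertices (each the meet of two boundaries and inside every other half-plane) are:
  (0, 197/8)
  (0, 0)
  (7/8, 373/16)
  (21/19, 432/19)
  (3, 0)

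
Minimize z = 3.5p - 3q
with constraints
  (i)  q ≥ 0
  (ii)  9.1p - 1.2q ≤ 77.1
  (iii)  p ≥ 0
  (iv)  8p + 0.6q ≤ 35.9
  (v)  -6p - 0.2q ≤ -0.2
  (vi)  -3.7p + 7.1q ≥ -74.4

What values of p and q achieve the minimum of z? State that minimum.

p = 0, q = 359/6, minimum z = -359/2

Corner points and z = 3.5p - 3q:
  (359/80, 0) → z = 2513/160
  (1/30, 0) → z = 7/60
  (0, 359/6) → z = -359/2
  (0, 1) → z = -3

At the optimal vertex, p = 0 and 8p + 0.6q = 35.9.
Solving simultaneously gives p = 0, q = 359/6.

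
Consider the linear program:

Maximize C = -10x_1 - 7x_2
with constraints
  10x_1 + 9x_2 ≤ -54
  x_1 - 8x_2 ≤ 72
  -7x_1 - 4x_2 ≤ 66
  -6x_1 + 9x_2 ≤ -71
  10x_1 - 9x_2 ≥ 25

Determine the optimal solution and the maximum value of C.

Vertices and C = -10x_1 - 7x_2:
  (216/89, -774/89) → C = 3258/89
  (17/16, -517/72) → C = 1427/36
  (-80/39, -361/39) → C = 1109/13

The optimum lies where x_1 - 8x_2 = 72 and -6x_1 + 9x_2 = -71.
Solving simultaneously gives x_1 = -80/39, x_2 = -361/39.

x_1 = -80/39, x_2 = -361/39, maximum C = 1109/13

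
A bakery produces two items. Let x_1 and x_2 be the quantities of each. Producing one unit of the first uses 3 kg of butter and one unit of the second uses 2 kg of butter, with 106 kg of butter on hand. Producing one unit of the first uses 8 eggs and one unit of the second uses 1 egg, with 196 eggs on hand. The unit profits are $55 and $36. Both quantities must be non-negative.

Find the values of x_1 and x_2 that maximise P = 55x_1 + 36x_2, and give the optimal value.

x_1 = 22, x_2 = 20, maximum P = 1930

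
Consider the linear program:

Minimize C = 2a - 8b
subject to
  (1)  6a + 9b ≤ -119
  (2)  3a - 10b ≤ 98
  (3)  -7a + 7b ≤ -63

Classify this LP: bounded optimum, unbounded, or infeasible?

infeasible

The boundaries 6a + 9b = -119 and 3a - 10b = 98 meet at (-308/87, -315/29), but that point violates -7a + 7b ≤ -63. Every candidate vertex is excluded by some other constraint, so the feasible region is empty.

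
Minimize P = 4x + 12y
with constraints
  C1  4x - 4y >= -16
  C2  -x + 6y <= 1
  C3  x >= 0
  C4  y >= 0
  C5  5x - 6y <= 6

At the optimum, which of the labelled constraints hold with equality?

Extreme points and P = 4x + 12y:
  (0, 1/6) → P = 2
  (7/4, 11/24) → P = 25/2
  (0, 0) → P = 0
  (6/5, 0) → P = 24/5

The minimum is at (0, 0). Substituting into each constraint, equality holds for C3 and C4; the remaining constraints have slack.

C3 and C4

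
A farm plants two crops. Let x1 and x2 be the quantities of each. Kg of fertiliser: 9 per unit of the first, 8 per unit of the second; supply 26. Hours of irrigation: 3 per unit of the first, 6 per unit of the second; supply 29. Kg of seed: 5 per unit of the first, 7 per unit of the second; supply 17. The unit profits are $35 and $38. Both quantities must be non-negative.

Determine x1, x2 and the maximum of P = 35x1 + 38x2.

Feasible corners and P = 35x1 + 38x2:
  (0, 0) → P = 0
  (0, 17/7) → P = 646/7
  (26/9, 0) → P = 910/9
  (2, 1) → P = 108

x1 = 2, x2 = 1, maximum P = 108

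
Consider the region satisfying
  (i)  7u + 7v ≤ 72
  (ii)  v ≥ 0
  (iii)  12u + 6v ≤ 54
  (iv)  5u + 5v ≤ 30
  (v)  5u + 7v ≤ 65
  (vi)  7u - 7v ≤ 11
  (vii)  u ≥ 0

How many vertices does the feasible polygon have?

Pairwise boundary intersections that survive every other constraint:
  (11/7, 0)
  (0, 0)
  (3, 3)
  (74/21, 41/21)
  (0, 6)

5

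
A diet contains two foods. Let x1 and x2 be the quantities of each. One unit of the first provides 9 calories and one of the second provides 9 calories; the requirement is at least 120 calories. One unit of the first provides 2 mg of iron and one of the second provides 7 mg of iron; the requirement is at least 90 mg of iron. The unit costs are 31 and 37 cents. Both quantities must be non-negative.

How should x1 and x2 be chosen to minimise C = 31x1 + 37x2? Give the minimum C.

x1 = 2/3, x2 = 38/3, minimum C = 1468/3

Vertices and C = 31x1 + 37x2:
  (0, 40/3) → C = 1480/3
  (45, 0) → C = 1395
  (2/3, 38/3) → C = 1468/3
The feasible region is unbounded (it extends along (0, 1), (1, 0)), but C strictly increases along every unbounded feasible direction, so there is no improving ray and the minimum is attained at a vertex.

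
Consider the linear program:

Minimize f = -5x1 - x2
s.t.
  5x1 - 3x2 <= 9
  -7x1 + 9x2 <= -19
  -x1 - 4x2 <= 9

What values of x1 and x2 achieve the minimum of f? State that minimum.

x1 = 1, x2 = -4/3, minimum f = -11/3

Vertices and f = -5x1 - x2:
  (1, -4/3) → f = -11/3
  (9/23, -54/23) → f = 9/23
  (-5/37, -82/37) → f = 107/37

The optimum lies where 5x1 - 3x2 = 9 and -7x1 + 9x2 = -19.
Solving simultaneously gives x1 = 1, x2 = -4/3.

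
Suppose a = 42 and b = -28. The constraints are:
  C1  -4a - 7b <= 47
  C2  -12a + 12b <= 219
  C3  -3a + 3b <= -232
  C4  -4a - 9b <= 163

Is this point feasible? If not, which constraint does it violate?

Constraint C3: -3a + 3b = -210, which is not ≤ -232. All other constraints are satisfied.

not feasible — violates C3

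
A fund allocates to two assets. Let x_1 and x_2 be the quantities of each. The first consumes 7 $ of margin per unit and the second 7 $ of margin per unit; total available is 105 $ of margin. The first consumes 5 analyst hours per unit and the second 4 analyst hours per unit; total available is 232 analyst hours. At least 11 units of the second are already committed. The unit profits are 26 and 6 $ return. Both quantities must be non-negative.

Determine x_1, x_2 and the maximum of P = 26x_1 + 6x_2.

x_1 = 4, x_2 = 11, maximum P = 170

Corner points and P = 26x_1 + 6x_2:
  (0, 15) → P = 90
  (0, 11) → P = 66
  (4, 11) → P = 170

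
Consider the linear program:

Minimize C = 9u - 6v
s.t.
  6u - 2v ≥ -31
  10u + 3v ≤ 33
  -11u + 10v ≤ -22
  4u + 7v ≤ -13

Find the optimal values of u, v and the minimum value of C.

u = -177/19, v = -473/38, minimum C = -174/19

The feasible region is unbounded (it extends along (-1, -3), (3, -10)), but C strictly increases along every unbounded feasible direction, so there is no improving ray and the minimum is attained at a vertex.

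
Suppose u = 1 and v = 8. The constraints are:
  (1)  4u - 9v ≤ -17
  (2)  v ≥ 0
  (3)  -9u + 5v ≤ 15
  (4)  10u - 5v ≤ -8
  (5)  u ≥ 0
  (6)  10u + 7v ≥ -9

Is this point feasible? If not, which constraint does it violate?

Constraint (3): -9u + 5v = 31, which is not ≤ 15. All other constraints are satisfied.

not feasible — violates (3)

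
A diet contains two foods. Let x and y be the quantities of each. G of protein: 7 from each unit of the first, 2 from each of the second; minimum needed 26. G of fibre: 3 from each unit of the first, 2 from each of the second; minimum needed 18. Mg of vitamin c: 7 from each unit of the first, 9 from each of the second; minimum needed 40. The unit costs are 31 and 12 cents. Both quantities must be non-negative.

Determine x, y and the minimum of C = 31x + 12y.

x = 2, y = 6, minimum C = 134

The feasible region is unbounded (it extends along (0, 1), (1, 0)), but C strictly increases along every unbounded feasible direction, so there is no improving ray and the minimum is attained at a vertex.

At the optimal vertex, 7x + 2y = 26 and 3x + 2y = 18.
Solving simultaneously gives x = 2, y = 6.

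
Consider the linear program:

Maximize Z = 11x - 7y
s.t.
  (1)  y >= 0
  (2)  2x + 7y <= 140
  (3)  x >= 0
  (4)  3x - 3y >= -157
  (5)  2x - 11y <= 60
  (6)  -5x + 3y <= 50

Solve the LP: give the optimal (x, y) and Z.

Extreme points and Z = 11x - 7y:
  (0, 0) → Z = 0
  (30, 0) → Z = 330
  (490/9, 40/9) → Z = 5110/9
  (70/41, 800/41) → Z = -4830/41
  (0, 50/3) → Z = -350/3

x = 490/9, y = 40/9, maximum Z = 5110/9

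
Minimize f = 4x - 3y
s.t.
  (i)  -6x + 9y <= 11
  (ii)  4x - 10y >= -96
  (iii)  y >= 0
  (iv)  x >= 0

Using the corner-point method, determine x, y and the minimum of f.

x = 0, y = 11/9, minimum f = -11/3

Corner points and f = 4x - 3y:
  (377/12, 133/6) → f = 355/6
  (0, 11/9) → f = -11/3
  (0, 0) → f = 0
The feasible region is unbounded (it extends along (5, 2), (1, 0)), but f strictly increases along every unbounded feasible direction, so there is no improving ray and the minimum is attained at a vertex.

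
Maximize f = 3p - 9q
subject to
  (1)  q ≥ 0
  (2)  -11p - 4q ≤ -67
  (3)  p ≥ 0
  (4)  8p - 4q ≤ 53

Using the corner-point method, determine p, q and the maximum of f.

p = 53/8, q = 0, maximum f = 159/8

Vertices and f = 3p - 9q:
  (67/11, 0) → f = 201/11
  (53/8, 0) → f = 159/8
  (0, 67/4) → f = -603/4
The feasible region is unbounded (it extends along (0, 1), (1, 2)), but f strictly decreases along every unbounded feasible direction, so there is no improving ray and the maximum is attained at a vertex.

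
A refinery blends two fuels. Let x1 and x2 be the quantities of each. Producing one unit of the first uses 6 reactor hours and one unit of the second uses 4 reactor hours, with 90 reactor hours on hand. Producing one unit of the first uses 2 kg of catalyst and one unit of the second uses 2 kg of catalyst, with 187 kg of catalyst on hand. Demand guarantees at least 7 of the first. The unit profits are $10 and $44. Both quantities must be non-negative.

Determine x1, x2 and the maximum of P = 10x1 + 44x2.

x1 = 7, x2 = 12, maximum P = 598

Feasible corners and P = 10x1 + 44x2:
  (15, 0) → P = 150
  (7, 0) → P = 70
  (7, 12) → P = 598

The binding constraints are 6x1 + 4x2 = 90 and x1 = 7.
Solving simultaneously gives x1 = 7, x2 = 12.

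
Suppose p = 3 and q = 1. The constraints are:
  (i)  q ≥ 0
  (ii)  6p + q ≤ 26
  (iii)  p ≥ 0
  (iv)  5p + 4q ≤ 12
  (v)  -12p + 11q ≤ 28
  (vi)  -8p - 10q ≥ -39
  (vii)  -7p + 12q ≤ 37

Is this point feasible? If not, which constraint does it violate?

not feasible — violates (iv)

Constraint (iv): 5p + 4q = 19, which is not ≤ 12. All other constraints are satisfied.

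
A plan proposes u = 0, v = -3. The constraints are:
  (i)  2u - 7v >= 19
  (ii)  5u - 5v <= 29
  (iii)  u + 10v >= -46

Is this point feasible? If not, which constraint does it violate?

feasible

(i): 21 ≥ 19 ✓
(ii): 15 ≤ 29 ✓
(iii): -30 ≥ -46 ✓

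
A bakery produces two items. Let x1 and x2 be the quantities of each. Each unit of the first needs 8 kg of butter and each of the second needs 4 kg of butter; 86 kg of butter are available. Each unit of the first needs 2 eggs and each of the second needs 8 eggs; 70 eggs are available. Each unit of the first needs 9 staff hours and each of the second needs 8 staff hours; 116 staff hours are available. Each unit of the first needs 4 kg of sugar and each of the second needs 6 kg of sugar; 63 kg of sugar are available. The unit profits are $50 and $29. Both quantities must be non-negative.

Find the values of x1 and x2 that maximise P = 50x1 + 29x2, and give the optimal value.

x1 = 33/4, x2 = 5, maximum P = 1115/2

Extreme points and P = 50x1 + 29x2:
  (0, 0) → P = 0
  (0, 35/4) → P = 1015/4
  (43/4, 0) → P = 1075/2
  (33/4, 5) → P = 1115/2
  (21/5, 77/10) → P = 4333/10

The optimum lies where 8x1 + 4x2 = 86 and 4x1 + 6x2 = 63.
Solving simultaneously gives x1 = 33/4, x2 = 5.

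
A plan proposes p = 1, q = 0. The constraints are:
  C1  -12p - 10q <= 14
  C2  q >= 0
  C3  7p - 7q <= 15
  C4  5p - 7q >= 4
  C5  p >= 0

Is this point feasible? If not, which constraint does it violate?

feasible

C1: -12 ≤ 14 ✓
C2: 0 ≥ 0 ✓
C3: 7 ≤ 15 ✓
C4: 5 ≥ 4 ✓
C5: 1 ≥ 0 ✓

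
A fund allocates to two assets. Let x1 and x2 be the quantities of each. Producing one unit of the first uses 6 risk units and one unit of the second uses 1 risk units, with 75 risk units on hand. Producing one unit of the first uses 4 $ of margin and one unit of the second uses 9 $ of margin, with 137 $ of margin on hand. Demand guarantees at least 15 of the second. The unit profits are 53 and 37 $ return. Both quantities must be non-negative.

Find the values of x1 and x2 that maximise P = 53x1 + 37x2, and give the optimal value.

Extreme points and P = 53x1 + 37x2:
  (0, 137/9) → P = 5069/9
  (0, 15) → P = 555
  (1/2, 15) → P = 1163/2

At the optimal vertex, 4x1 + 9x2 = 137 and x2 = 15.
Solving simultaneously gives x1 = 1/2, x2 = 15.

x1 = 1/2, x2 = 15, maximum P = 1163/2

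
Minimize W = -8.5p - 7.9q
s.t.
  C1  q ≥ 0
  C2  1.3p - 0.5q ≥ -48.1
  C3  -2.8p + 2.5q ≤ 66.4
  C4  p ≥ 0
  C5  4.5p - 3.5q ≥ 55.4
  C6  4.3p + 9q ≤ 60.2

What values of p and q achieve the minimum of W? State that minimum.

p = 14, q = 0, minimum W = -119

Corner points and W = -8.5p - 7.9q:
  (554/45, 0) → W = -4709/45
  (14, 0) → W = -119
  (14186/1111, 3268/5555) → W = -3143611/27775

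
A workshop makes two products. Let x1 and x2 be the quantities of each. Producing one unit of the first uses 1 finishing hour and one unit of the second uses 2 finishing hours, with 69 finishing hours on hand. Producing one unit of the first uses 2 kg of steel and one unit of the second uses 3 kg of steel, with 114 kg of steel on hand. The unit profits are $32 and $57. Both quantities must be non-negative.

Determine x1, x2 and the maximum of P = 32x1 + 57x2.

x1 = 21, x2 = 24, maximum P = 2040

Vertices and P = 32x1 + 57x2:
  (0, 0) → P = 0
  (0, 69/2) → P = 3933/2
  (57, 0) → P = 1824
  (21, 24) → P = 2040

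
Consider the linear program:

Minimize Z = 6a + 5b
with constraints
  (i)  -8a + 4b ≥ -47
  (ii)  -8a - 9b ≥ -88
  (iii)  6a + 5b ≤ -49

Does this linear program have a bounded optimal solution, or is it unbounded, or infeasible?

unbounded

From the feasible point (39/64, -337/32), moving in the direction (-4, -8) keeps every constraint satisfied while Z decreases without bound.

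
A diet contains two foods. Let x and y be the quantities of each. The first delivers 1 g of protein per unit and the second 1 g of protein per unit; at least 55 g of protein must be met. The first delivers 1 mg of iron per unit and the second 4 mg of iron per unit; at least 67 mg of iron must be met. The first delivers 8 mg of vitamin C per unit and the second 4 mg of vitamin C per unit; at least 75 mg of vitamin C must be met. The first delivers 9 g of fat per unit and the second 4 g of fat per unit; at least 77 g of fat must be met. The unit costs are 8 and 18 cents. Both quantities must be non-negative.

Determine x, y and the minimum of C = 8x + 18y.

x = 51, y = 4, minimum C = 480

Vertices and C = 8x + 18y:
  (0, 55) → C = 990
  (67, 0) → C = 536
  (51, 4) → C = 480
The feasible region is unbounded (it extends along (0, 1), (1, 0)), but C strictly increases along every unbounded feasible direction, so there is no improving ray and the minimum is attained at a vertex.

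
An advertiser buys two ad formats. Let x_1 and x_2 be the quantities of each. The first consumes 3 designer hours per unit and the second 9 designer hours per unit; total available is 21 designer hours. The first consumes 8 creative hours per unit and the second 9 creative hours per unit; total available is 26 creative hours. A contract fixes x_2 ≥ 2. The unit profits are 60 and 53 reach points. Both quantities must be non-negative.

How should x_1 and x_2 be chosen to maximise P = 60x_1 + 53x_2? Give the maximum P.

Feasible corners and P = 60x_1 + 53x_2:
  (0, 7/3) → P = 371/3
  (0, 2) → P = 106
  (1, 2) → P = 166

The binding constraints are 3x_1 + 9x_2 = 21 and 8x_1 + 9x_2 = 26.
Solving simultaneously gives x_1 = 1, x_2 = 2.

x_1 = 1, x_2 = 2, maximum P = 166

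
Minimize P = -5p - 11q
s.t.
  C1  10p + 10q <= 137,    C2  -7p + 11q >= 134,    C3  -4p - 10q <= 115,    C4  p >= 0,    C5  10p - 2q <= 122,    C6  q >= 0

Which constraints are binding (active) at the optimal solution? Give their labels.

Extreme points and P = -5p - 11q:
  (167/180, 2299/180) → P = -2177/15
  (0, 137/10) → P = -1507/10
  (0, 134/11) → P = -134

The minimum is at (0, 137/10). Substituting into each constraint, equality holds for C1 and C4; the remaining constraints have slack.

C1 and C4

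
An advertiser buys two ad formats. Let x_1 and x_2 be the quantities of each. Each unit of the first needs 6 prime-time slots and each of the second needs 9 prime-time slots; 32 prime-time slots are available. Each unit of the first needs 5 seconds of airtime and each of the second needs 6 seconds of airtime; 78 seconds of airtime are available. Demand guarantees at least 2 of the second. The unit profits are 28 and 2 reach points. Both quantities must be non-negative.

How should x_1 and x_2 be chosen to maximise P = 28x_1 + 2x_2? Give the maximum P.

x_1 = 7/3, x_2 = 2, maximum P = 208/3

Extreme points and P = 28x_1 + 2x_2:
  (0, 32/9) → P = 64/9
  (0, 2) → P = 4
  (7/3, 2) → P = 208/3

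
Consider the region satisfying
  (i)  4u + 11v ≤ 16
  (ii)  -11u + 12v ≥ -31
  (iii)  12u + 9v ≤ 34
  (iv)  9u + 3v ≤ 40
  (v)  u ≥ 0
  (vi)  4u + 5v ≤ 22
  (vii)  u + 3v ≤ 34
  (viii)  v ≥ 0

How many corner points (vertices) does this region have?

Pairwise boundary intersections that survive every other constraint:
  (115/48, 7/12)
  (0, 16/11)
  (229/81, 2/243)
  (31/11, 0)
  (0, 0)

5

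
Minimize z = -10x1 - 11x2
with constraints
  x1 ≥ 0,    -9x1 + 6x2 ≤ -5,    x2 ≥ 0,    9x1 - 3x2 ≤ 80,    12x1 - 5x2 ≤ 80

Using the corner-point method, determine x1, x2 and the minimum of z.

x1 = 455/27, x2 = 220/9, minimum z = -11810/27

Feasible corners and z = -10x1 - 11x2:
  (5/9, 0) → z = -50/9
  (455/27, 220/9) → z = -11810/27
  (20/3, 0) → z = -200/3

The binding constraints are -9x1 + 6x2 = -5 and 12x1 - 5x2 = 80.
Solving simultaneously gives x1 = 455/27, x2 = 220/9.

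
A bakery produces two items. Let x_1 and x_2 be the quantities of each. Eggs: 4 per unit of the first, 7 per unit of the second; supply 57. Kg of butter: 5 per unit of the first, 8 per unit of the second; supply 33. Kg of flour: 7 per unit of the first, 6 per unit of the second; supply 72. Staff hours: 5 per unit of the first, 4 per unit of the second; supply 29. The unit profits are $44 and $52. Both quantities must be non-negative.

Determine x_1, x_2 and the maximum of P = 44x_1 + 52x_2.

Extreme points and P = 44x_1 + 52x_2:
  (0, 0) → P = 0
  (0, 33/8) → P = 429/2
  (29/5, 0) → P = 1276/5
  (5, 1) → P = 272

The optimum lies where 5x_1 + 8x_2 = 33 and 5x_1 + 4x_2 = 29.
Solving simultaneously gives x_1 = 5, x_2 = 1.

x_1 = 5, x_2 = 1, maximum P = 272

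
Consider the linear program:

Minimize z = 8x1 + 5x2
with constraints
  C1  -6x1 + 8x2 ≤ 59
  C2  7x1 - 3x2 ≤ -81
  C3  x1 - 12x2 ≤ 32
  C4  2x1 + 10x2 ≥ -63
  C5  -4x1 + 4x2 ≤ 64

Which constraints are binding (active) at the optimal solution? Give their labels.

Extreme points and z = 8x1 + 5x2:
  (-471/38, -73/38) → z = -4133/38
  (-547/38, -65/19) → z = -2513/19
  (-999/76, -279/76) → z = -9387/76

The minimum is at (-547/38, -65/19). Substituting into each constraint, equality holds for C1 and C4; the remaining constraints have slack.

C1 and C4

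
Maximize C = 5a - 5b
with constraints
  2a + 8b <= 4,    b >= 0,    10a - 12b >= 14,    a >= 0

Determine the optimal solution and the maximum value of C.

Extreme points and C = 5a - 5b:
  (2, 0) → C = 10
  (20/13, 3/26) → C = 185/26
  (7/5, 0) → C = 7

The binding constraints are 2a + 8b = 4 and b = 0.
Solving simultaneously gives a = 2, b = 0.

a = 2, b = 0, maximum C = 10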